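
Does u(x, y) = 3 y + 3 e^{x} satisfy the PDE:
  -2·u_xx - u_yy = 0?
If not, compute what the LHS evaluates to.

Answer: No, the LHS evaluates to - 6 e^{x}

Derivation:
Evaluate each term of the left-hand side for u = 3 y + 3 e^{x}.
Derivatives:
  u_xx = 3 e^{x}
  u_yy = 0
Terms:
  -2·u_xx = - 6 e^{x}
  -u_yy = 0
Sum: LHS = - 6 e^{x}
Given right-hand side: 0. Difference LHS − RHS = - 6 e^{x} ≠ 0, so u is not a solution.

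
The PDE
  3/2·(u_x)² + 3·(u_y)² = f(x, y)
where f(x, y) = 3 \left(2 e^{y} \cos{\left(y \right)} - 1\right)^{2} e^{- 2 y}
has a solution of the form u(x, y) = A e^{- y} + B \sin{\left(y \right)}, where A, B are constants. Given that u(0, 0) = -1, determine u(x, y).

Answer: u(x, y) = - 2 \sin{\left(y \right)} - e^{- y}

Derivation:
Substitute the ansatz u = A e^{- y} + B \sin{\left(y \right)} into the left-hand side.
Derivatives of the ansatz:
  u_x = 0
  u_y = - A e^{- y} + B \cos{\left(y \right)}
Term by term:
  3/2·(u_x)² = 0
  3·(u_y)² = 3 A^{2} e^{- 2 y} - 6 A B e^{- y} \cos{\left(y \right)} + 3 B^{2} \cos^{2}{\left(y \right)}
So the left-hand side equals
  3 A^{2} e^{- 2 y} - 6 A B e^{- y} \cos{\left(y \right)} + 3 B^{2} \cos^{2}{\left(y \right)}
This must equal f(x, y) identically; expanded, f = 12 \cos^{2}{\left(y \right)} - 12 e^{- y} \cos{\left(y \right)} + 3 e^{- 2 y}.
Matching coefficients of the independent functions:
  [e^{- y} \cos{\left(y \right)}]:  - 6 A B = -12
  [e^{- 2 y}]:  3 A^{2} = 3
  [\cos^{2}{\left(y \right)}]:  3 B^{2} = 12
These equations allow (A, B) = (-1, -2) or (1, 2).
Impose the point condition(s):
  u(0, 0) = -1  ⟹  A = -1
Only A = -1, B = -2 satisfies everything.
Hence u(x, y) = - 2 \sin{\left(y \right)} - e^{- y}.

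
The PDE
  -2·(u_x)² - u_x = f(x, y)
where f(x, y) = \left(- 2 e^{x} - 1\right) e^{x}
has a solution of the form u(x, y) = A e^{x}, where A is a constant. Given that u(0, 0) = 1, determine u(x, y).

Substitute the ansatz u = A e^{x} into the left-hand side.
Derivatives of the ansatz:
  u_x = A e^{x}
Term by term:
  -2·(u_x)² = - 2 A^{2} e^{2 x}
  -u_x = - A e^{x}
So the left-hand side equals
  - 2 A^{2} e^{2 x} - A e^{x}
This must equal f(x, y) identically; expanded, f = - 2 e^{2 x} - e^{x}.
Matching coefficients of the independent functions:
  [e^{x}]:  - A = -1
  [e^{2 x}]:  - 2 A^{2} = -2
Solving: A = 1.
Check against the point condition:
  u(0, 0) = 1  ⟹  A = 1  ✓
Hence u(x, y) = e^{x}.

Answer: u(x, y) = e^{x}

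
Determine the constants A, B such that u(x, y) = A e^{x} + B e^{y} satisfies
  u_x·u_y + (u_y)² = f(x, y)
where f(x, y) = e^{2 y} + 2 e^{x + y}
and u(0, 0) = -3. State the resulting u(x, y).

Answer: u(x, y) = - 2 e^{x} - e^{y}

Derivation:
Substitute the ansatz u = A e^{x} + B e^{y} into the left-hand side.
Derivatives of the ansatz:
  u_x = A e^{x}
  u_y = B e^{y}
Term by term:
  u_x·u_y = A B e^{x} e^{y}
  (u_y)² = B^{2} e^{2 y}
So the left-hand side equals
  A B e^{x} e^{y} + B^{2} e^{2 y}
This must equal f(x, y) identically; expanded, f = 2 e^{x} e^{y} + e^{2 y}.
Matching coefficients of the independent functions:
  [e^{x} e^{y}]:  A B = 2
  [e^{2 y}]:  B^{2} = 1
These equations allow (A, B) = (-2, -1) or (2, 1).
Impose the point condition(s):
  u(0, 0) = -3  ⟹  A + B = -3
Only A = -2, B = -1 satisfies everything.
Hence u(x, y) = - 2 e^{x} - e^{y}.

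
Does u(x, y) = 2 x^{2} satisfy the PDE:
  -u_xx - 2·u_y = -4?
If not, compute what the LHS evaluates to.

Evaluate each term of the left-hand side for u = 2 x^{2}.
Derivatives:
  u_xx = 4
  u_y = 0
Terms:
  -u_xx = -4
  -2·u_y = 0
Sum: LHS = -4
This is exactly the given right-hand side, so u is a solution.

Answer: Yes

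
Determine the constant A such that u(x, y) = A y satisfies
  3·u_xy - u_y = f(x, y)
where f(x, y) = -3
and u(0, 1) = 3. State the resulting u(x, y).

Substitute the ansatz u = A y into the left-hand side.
Derivatives of the ansatz:
  u_xy = 0
  u_y = A
Term by term:
  3·u_xy = 0
  -u_y = - A
So the left-hand side equals
  - A
This must equal f(x, y) = -3 identically.
Matching coefficients of the independent functions:
  [constant term]:  - A = -3
Solving: A = 3.
Check against the point condition:
  u(0, 1) = 3  ⟹  A = 3  ✓
Hence u(x, y) = 3 y.

Answer: u(x, y) = 3 y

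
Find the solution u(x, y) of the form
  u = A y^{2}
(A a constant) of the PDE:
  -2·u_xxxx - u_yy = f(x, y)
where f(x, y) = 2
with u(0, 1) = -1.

Substitute the ansatz u = A y^{2} into the left-hand side.
Derivatives of the ansatz:
  u_xxxx = 0
  u_yy = 2 A
Term by term:
  -2·u_xxxx = 0
  -u_yy = - 2 A
So the left-hand side equals
  - 2 A
This must equal f(x, y) = 2 identically.
Matching coefficients of the independent functions:
  [constant term]:  - 2 A = 2
Solving: A = -1.
Check against the point condition:
  u(0, 1) = -1  ⟹  A = -1  ✓
Hence u(x, y) = - y^{2}.

Answer: u(x, y) = - y^{2}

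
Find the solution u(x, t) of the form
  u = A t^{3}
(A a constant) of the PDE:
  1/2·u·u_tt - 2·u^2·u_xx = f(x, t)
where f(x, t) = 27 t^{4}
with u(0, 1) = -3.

Substitute the ansatz u = A t^{3} into the left-hand side.
Derivatives of the ansatz:
  u_tt = 6 A t
  u_xx = 0
Term by term:
  1/2·u·u_tt = 3 A^{2} t^{4}
  -2·u^2·u_xx = 0
So the left-hand side equals
  3 A^{2} t^{4}
This must equal f(x, t) = 27 t^{4} identically.
Matching coefficients of the independent functions:
  [t^{4}]:  3 A^{2} = 27
These equations allow (A) = (-3) or (3).
Impose the point condition(s):
  u(0, 1) = -3  ⟹  A = -3
Only A = -3 satisfies everything.
Hence u(x, t) = - 3 t^{3}.

Answer: u(x, t) = - 3 t^{3}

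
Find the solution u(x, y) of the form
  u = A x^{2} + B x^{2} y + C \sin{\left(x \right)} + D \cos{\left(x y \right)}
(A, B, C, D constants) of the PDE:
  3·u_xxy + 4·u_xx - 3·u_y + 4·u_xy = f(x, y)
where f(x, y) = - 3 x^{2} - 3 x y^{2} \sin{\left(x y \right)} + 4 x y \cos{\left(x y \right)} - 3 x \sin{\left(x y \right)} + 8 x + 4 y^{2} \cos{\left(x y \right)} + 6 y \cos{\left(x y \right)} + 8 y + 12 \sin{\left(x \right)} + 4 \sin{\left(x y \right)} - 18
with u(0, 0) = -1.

Answer: u(x, y) = x^{2} y - 3 x^{2} - 3 \sin{\left(x \right)} - \cos{\left(x y \right)}

Derivation:
Substitute the ansatz u = A x^{2} + B x^{2} y + C \sin{\left(x \right)} + D \cos{\left(x y \right)} into the left-hand side.
Derivatives of the ansatz:
  u_xxy = 2 B + D x y^{2} \sin{\left(x y \right)} - 2 D y \cos{\left(x y \right)}
  u_xx = 2 A + 2 B y - C \sin{\left(x \right)} - D y^{2} \cos{\left(x y \right)}
  u_y = B x^{2} - D x \sin{\left(x y \right)}
  u_xy = 2 B x - D x y \cos{\left(x y \right)} - D \sin{\left(x y \right)}
Term by term:
  3·u_xxy = 6 B + 3 D x y^{2} \sin{\left(x y \right)} - 6 D y \cos{\left(x y \right)}
  4·u_xx = 8 A + 8 B y - 4 C \sin{\left(x \right)} - 4 D y^{2} \cos{\left(x y \right)}
  -3·u_y = - 3 B x^{2} + 3 D x \sin{\left(x y \right)}
  4·u_xy = 8 B x - 4 D x y \cos{\left(x y \right)} - 4 D \sin{\left(x y \right)}
So the left-hand side equals
  8 A - 3 B x^{2} + 8 B x + 8 B y + 6 B - 4 C \sin{\left(x \right)} + 3 D x y^{2} \sin{\left(x y \right)} - 4 D x y \cos{\left(x y \right)} + 3 D x \sin{\left(x y \right)} - 4 D y^{2} \cos{\left(x y \right)} - 6 D y \cos{\left(x y \right)} - 4 D \sin{\left(x y \right)}
This must equal f(x, y) = - 3 x^{2} - 3 x y^{2} \sin{\left(x y \right)} + 4 x y \cos{\left(x y \right)} - 3 x \sin{\left(x y \right)} + 8 x + 4 y^{2} \cos{\left(x y \right)} + 6 y \cos{\left(x y \right)} + 8 y + 12 \sin{\left(x \right)} + 4 \sin{\left(x y \right)} - 18 identically.
Matching coefficients of the independent functions:
  [constant term]:  8 A + 6 B = -18
  [x, y]:  8 B = 8
  [x^{2}]:  - 3 B = -3
  [x \sin{\left(x y \right)}, x y^{2} \sin{\left(x y \right)}]:  3 D = -3
  [y \cos{\left(x y \right)}]:  - 6 D = 6
  [y^{2} \cos{\left(x y \right)}, x y \cos{\left(x y \right)}, \sin{\left(x y \right)}]:  - 4 D = 4
  [\sin{\left(x \right)}]:  - 4 C = 12
Solving: A = -3, B = 1, C = -3, D = -1.
Check against the point condition:
  u(0, 0) = -1  ⟹  D = -1  ✓
Hence u(x, y) = x^{2} y - 3 x^{2} - 3 \sin{\left(x \right)} - \cos{\left(x y \right)}.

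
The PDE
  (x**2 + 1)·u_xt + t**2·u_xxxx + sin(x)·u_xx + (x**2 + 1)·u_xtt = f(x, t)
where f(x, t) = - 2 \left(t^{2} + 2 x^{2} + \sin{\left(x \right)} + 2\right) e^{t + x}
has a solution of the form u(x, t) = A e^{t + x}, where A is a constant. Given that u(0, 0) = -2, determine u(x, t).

Substitute the ansatz u = A e^{t + x} into the left-hand side.
Derivatives of the ansatz:
  u_xt = A e^{t} e^{x}
  u_xxxx = A e^{t} e^{x}
  u_xx = A e^{t} e^{x}
  u_xtt = A e^{t} e^{x}
Term by term:
  (x**2 + 1)·u_xt = A x^{2} e^{t} e^{x} + A e^{t} e^{x}
  t**2·u_xxxx = A t^{2} e^{t} e^{x}
  sin(x)·u_xx = A e^{t} e^{x} \sin{\left(x \right)}
  (x**2 + 1)·u_xtt = A x^{2} e^{t} e^{x} + A e^{t} e^{x}
So the left-hand side equals
  A t^{2} e^{t} e^{x} + 2 A x^{2} e^{t} e^{x} + A e^{t} e^{x} \sin{\left(x \right)} + 2 A e^{t} e^{x}
This must equal f(x, t) identically; expanded, f = - 2 t^{2} e^{t} e^{x} - 4 x^{2} e^{t} e^{x} - 2 e^{t} e^{x} \sin{\left(x \right)} - 4 e^{t} e^{x}.
Matching coefficients of the independent functions:
  [e^{t} e^{x}, x^{2} e^{t} e^{x}]:  2 A = -4
  [t^{2} e^{t} e^{x}, e^{t} e^{x} \sin{\left(x \right)}]:  A = -2
Solving: A = -2.
Check against the point condition:
  u(0, 0) = -2  ⟹  A = -2  ✓
Hence u(x, t) = - 2 e^{t + x}.

Answer: u(x, t) = - 2 e^{t + x}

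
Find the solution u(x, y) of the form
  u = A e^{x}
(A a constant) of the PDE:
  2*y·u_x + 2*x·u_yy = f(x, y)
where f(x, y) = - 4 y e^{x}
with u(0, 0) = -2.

Substitute the ansatz u = A e^{x} into the left-hand side.
Derivatives of the ansatz:
  u_x = A e^{x}
  u_yy = 0
Term by term:
  2*y·u_x = 2 A y e^{x}
  2*x·u_yy = 0
So the left-hand side equals
  2 A y e^{x}
This must equal f(x, y) = - 4 y e^{x} identically.
Matching coefficients of the independent functions:
  [y e^{x}]:  2 A = -4
Solving: A = -2.
Check against the point condition:
  u(0, 0) = -2  ⟹  A = -2  ✓
Hence u(x, y) = - 2 e^{x}.

Answer: u(x, y) = - 2 e^{x}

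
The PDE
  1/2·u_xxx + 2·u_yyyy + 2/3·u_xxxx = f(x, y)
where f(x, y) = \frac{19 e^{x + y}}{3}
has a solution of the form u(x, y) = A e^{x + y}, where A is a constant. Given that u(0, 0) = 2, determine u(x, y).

Substitute the ansatz u = A e^{x + y} into the left-hand side.
Derivatives of the ansatz:
  u_xxx = A e^{x} e^{y}
  u_yyyy = A e^{x} e^{y}
  u_xxxx = A e^{x} e^{y}
Term by term:
  1/2·u_xxx = \frac{A e^{x} e^{y}}{2}
  2·u_yyyy = 2 A e^{x} e^{y}
  2/3·u_xxxx = \frac{2 A e^{x} e^{y}}{3}
So the left-hand side equals
  \frac{19 A e^{x} e^{y}}{6}
This must equal f(x, y) identically; expanded, f = \frac{19 e^{x} e^{y}}{3}.
Matching coefficients of the independent functions:
  [e^{x} e^{y}]:  \frac{19 A}{6} = \frac{19}{3}
Solving: A = 2.
Check against the point condition:
  u(0, 0) = 2  ⟹  A = 2  ✓
Hence u(x, y) = 2 e^{x + y}.

Answer: u(x, y) = 2 e^{x + y}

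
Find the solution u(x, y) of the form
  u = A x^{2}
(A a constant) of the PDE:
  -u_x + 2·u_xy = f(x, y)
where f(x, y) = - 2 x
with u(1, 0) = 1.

Substitute the ansatz u = A x^{2} into the left-hand side.
Derivatives of the ansatz:
  u_x = 2 A x
  u_xy = 0
Term by term:
  -u_x = - 2 A x
  2·u_xy = 0
So the left-hand side equals
  - 2 A x
This must equal f(x, y) = - 2 x identically.
Matching coefficients of the independent functions:
  [x]:  - 2 A = -2
Solving: A = 1.
Check against the point condition:
  u(1, 0) = 1  ⟹  A = 1  ✓
Hence u(x, y) = x^{2}.

Answer: u(x, y) = x^{2}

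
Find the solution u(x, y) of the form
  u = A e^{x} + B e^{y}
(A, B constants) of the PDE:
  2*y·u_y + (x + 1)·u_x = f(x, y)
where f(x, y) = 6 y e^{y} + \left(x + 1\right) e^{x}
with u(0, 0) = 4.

Answer: u(x, y) = e^{x} + 3 e^{y}

Derivation:
Substitute the ansatz u = A e^{x} + B e^{y} into the left-hand side.
Derivatives of the ansatz:
  u_y = B e^{y}
  u_x = A e^{x}
Term by term:
  2*y·u_y = 2 B y e^{y}
  (x + 1)·u_x = A x e^{x} + A e^{x}
So the left-hand side equals
  A x e^{x} + A e^{x} + 2 B y e^{y}
This must equal f(x, y) identically; expanded, f = x e^{x} + 6 y e^{y} + e^{x}.
Matching coefficients of the independent functions:
  [x e^{x}, e^{x}]:  A = 1
  [y e^{y}]:  2 B = 6
Solving: A = 1, B = 3.
Check against the point condition:
  u(0, 0) = 4  ⟹  A + B = 4  ✓
Hence u(x, y) = e^{x} + 3 e^{y}.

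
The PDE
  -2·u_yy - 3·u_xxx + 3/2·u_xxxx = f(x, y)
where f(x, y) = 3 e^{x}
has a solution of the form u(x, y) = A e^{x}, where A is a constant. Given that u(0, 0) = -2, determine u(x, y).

Answer: u(x, y) = - 2 e^{x}

Derivation:
Substitute the ansatz u = A e^{x} into the left-hand side.
Derivatives of the ansatz:
  u_yy = 0
  u_xxx = A e^{x}
  u_xxxx = A e^{x}
Term by term:
  -2·u_yy = 0
  -3·u_xxx = - 3 A e^{x}
  3/2·u_xxxx = \frac{3 A e^{x}}{2}
So the left-hand side equals
  - \frac{3 A e^{x}}{2}
This must equal f(x, y) = 3 e^{x} identically.
Matching coefficients of the independent functions:
  [e^{x}]:  - \frac{3 A}{2} = 3
Solving: A = -2.
Check against the point condition:
  u(0, 0) = -2  ⟹  A = -2  ✓
Hence u(x, y) = - 2 e^{x}.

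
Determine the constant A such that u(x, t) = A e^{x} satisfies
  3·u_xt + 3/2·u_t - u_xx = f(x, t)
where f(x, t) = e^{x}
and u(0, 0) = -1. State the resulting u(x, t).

Substitute the ansatz u = A e^{x} into the left-hand side.
Derivatives of the ansatz:
  u_xt = 0
  u_t = 0
  u_xx = A e^{x}
Term by term:
  3·u_xt = 0
  3/2·u_t = 0
  -u_xx = - A e^{x}
So the left-hand side equals
  - A e^{x}
This must equal f(x, t) = e^{x} identically.
Matching coefficients of the independent functions:
  [e^{x}]:  - A = 1
Solving: A = -1.
Check against the point condition:
  u(0, 0) = -1  ⟹  A = -1  ✓
Hence u(x, t) = - e^{x}.

Answer: u(x, t) = - e^{x}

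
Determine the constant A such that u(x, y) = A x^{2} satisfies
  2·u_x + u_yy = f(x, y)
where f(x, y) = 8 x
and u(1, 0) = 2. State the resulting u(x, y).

Substitute the ansatz u = A x^{2} into the left-hand side.
Derivatives of the ansatz:
  u_x = 2 A x
  u_yy = 0
Term by term:
  2·u_x = 4 A x
  u_yy = 0
So the left-hand side equals
  4 A x
This must equal f(x, y) = 8 x identically.
Matching coefficients of the independent functions:
  [x]:  4 A = 8
Solving: A = 2.
Check against the point condition:
  u(1, 0) = 2  ⟹  A = 2  ✓
Hence u(x, y) = 2 x^{2}.

Answer: u(x, y) = 2 x^{2}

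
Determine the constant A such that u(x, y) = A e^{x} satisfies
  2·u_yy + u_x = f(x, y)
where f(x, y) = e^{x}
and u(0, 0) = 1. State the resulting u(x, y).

Substitute the ansatz u = A e^{x} into the left-hand side.
Derivatives of the ansatz:
  u_yy = 0
  u_x = A e^{x}
Term by term:
  2·u_yy = 0
  u_x = A e^{x}
So the left-hand side equals
  A e^{x}
This must equal f(x, y) = e^{x} identically.
Matching coefficients of the independent functions:
  [e^{x}]:  A = 1
Solving: A = 1.
Check against the point condition:
  u(0, 0) = 1  ⟹  A = 1  ✓
Hence u(x, y) = e^{x}.

Answer: u(x, y) = e^{x}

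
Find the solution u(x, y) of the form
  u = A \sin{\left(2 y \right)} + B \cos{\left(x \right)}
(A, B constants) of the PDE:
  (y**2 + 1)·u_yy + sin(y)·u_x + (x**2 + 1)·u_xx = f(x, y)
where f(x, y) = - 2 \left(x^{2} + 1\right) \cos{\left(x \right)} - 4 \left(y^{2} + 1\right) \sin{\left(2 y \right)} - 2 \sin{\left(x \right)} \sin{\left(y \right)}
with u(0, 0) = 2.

Substitute the ansatz u = A \sin{\left(2 y \right)} + B \cos{\left(x \right)} into the left-hand side.
Derivatives of the ansatz:
  u_yy = - 4 A \sin{\left(2 y \right)}
  u_x = - B \sin{\left(x \right)}
  u_xx = - B \cos{\left(x \right)}
Term by term:
  (y**2 + 1)·u_yy = - 4 A y^{2} \sin{\left(2 y \right)} - 4 A \sin{\left(2 y \right)}
  sin(y)·u_x = - B \sin{\left(x \right)} \sin{\left(y \right)}
  (x**2 + 1)·u_xx = - B x^{2} \cos{\left(x \right)} - B \cos{\left(x \right)}
So the left-hand side equals
  - 4 A y^{2} \sin{\left(2 y \right)} - 4 A \sin{\left(2 y \right)} - B x^{2} \cos{\left(x \right)} - B \sin{\left(x \right)} \sin{\left(y \right)} - B \cos{\left(x \right)}
This must equal f(x, y) identically; expanded, f = - 2 x^{2} \cos{\left(x \right)} - 4 y^{2} \sin{\left(2 y \right)} - 2 \sin{\left(x \right)} \sin{\left(y \right)} - 4 \sin{\left(2 y \right)} - 2 \cos{\left(x \right)}.
Matching coefficients of the independent functions:
  [x^{2} \cos{\left(x \right)}, \sin{\left(x \right)} \sin{\left(y \right)}, \cos{\left(x \right)}]:  - B = -2
  [y^{2} \sin{\left(2 y \right)}, \sin{\left(2 y \right)}]:  - 4 A = -4
Solving: A = 1, B = 2.
Check against the point condition:
  u(0, 0) = 2  ⟹  B = 2  ✓
Hence u(x, y) = \sin{\left(2 y \right)} + 2 \cos{\left(x \right)}.

Answer: u(x, y) = \sin{\left(2 y \right)} + 2 \cos{\left(x \right)}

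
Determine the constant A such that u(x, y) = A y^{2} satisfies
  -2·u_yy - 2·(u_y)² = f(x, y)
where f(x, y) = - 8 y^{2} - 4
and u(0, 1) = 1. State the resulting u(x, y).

Substitute the ansatz u = A y^{2} into the left-hand side.
Derivatives of the ansatz:
  u_yy = 2 A
  u_y = 2 A y
Term by term:
  -2·u_yy = - 4 A
  -2·(u_y)² = - 8 A^{2} y^{2}
So the left-hand side equals
  - 8 A^{2} y^{2} - 4 A
This must equal f(x, y) = - 8 y^{2} - 4 identically.
Matching coefficients of the independent functions:
  [constant term]:  - 4 A = -4
  [y^{2}]:  - 8 A^{2} = -8
Solving: A = 1.
Check against the point condition:
  u(0, 1) = 1  ⟹  A = 1  ✓
Hence u(x, y) = y^{2}.

Answer: u(x, y) = y^{2}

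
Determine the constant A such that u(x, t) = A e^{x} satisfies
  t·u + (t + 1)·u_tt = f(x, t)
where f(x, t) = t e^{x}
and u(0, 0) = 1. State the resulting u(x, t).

Substitute the ansatz u = A e^{x} into the left-hand side.
Derivatives of the ansatz:
  u_tt = 0
Term by term:
  t·u = A t e^{x}
  (t + 1)·u_tt = 0
So the left-hand side equals
  A t e^{x}
This must equal f(x, t) = t e^{x} identically.
Matching coefficients of the independent functions:
  [t e^{x}]:  A = 1
Solving: A = 1.
Check against the point condition:
  u(0, 0) = 1  ⟹  A = 1  ✓
Hence u(x, t) = e^{x}.

Answer: u(x, t) = e^{x}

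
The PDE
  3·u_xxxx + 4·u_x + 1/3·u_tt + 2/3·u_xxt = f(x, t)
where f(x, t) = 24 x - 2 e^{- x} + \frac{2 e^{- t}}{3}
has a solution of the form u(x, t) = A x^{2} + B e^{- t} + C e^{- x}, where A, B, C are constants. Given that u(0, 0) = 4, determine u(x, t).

Substitute the ansatz u = A x^{2} + B e^{- t} + C e^{- x} into the left-hand side.
Derivatives of the ansatz:
  u_xxxx = C e^{- x}
  u_x = 2 A x - C e^{- x}
  u_tt = B e^{- t}
  u_xxt = 0
Term by term:
  3·u_xxxx = 3 C e^{- x}
  4·u_x = 8 A x - 4 C e^{- x}
  1/3·u_tt = \frac{B e^{- t}}{3}
  2/3·u_xxt = 0
So the left-hand side equals
  8 A x + \frac{B e^{- t}}{3} - C e^{- x}
This must equal f(x, t) = 24 x - 2 e^{- x} + \frac{2 e^{- t}}{3} identically.
Matching coefficients of the independent functions:
  [x]:  8 A = 24
  [e^{- t}]:  \frac{B}{3} = \frac{2}{3}
  [e^{- x}]:  - C = -2
Solving: A = 3, B = 2, C = 2.
Check against the point condition:
  u(0, 0) = 4  ⟹  B + C = 4  ✓
Hence u(x, t) = 3 x^{2} + 2 e^{- x} + 2 e^{- t}.

Answer: u(x, t) = 3 x^{2} + 2 e^{- x} + 2 e^{- t}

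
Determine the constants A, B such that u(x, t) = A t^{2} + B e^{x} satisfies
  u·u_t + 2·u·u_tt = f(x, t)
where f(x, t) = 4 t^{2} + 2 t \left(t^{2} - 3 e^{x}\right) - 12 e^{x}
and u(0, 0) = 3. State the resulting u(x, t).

Substitute the ansatz u = A t^{2} + B e^{x} into the left-hand side.
Derivatives of the ansatz:
  u_t = 2 A t
  u_tt = 2 A
Term by term:
  u·u_t = 2 A^{2} t^{3} + 2 A B t e^{x}
  2·u·u_tt = 4 A^{2} t^{2} + 4 A B e^{x}
So the left-hand side equals
  2 A^{2} t^{3} + 4 A^{2} t^{2} + 2 A B t e^{x} + 4 A B e^{x}
This must equal f(x, t) identically; expanded, f = 2 t^{3} + 4 t^{2} - 6 t e^{x} - 12 e^{x}.
Matching coefficients of the independent functions:
  [t^{2}]:  4 A^{2} = 4
  [t^{3}]:  2 A^{2} = 2
  [t e^{x}]:  2 A B = -6
  [e^{x}]:  4 A B = -12
These equations allow (A, B) = (-1, 3) or (1, -3).
Impose the point condition(s):
  u(0, 0) = 3  ⟹  B = 3
Only A = -1, B = 3 satisfies everything.
Hence u(x, t) = - t^{2} + 3 e^{x}.

Answer: u(x, t) = - t^{2} + 3 e^{x}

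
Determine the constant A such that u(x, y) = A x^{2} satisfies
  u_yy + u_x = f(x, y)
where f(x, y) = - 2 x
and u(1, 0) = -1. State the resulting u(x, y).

Answer: u(x, y) = - x^{2}

Derivation:
Substitute the ansatz u = A x^{2} into the left-hand side.
Derivatives of the ansatz:
  u_yy = 0
  u_x = 2 A x
Term by term:
  u_yy = 0
  u_x = 2 A x
So the left-hand side equals
  2 A x
This must equal f(x, y) = - 2 x identically.
Matching coefficients of the independent functions:
  [x]:  2 A = -2
Solving: A = -1.
Check against the point condition:
  u(1, 0) = -1  ⟹  A = -1  ✓
Hence u(x, y) = - x^{2}.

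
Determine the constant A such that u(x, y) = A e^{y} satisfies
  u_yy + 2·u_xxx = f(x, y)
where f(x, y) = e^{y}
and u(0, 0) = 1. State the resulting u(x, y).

Answer: u(x, y) = e^{y}

Derivation:
Substitute the ansatz u = A e^{y} into the left-hand side.
Derivatives of the ansatz:
  u_yy = A e^{y}
  u_xxx = 0
Term by term:
  u_yy = A e^{y}
  2·u_xxx = 0
So the left-hand side equals
  A e^{y}
This must equal f(x, y) = e^{y} identically.
Matching coefficients of the independent functions:
  [e^{y}]:  A = 1
Solving: A = 1.
Check against the point condition:
  u(0, 0) = 1  ⟹  A = 1  ✓
Hence u(x, y) = e^{y}.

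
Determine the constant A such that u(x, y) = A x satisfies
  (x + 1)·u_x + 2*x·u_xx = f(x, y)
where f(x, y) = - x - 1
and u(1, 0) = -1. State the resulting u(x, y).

Substitute the ansatz u = A x into the left-hand side.
Derivatives of the ansatz:
  u_x = A
  u_xx = 0
Term by term:
  (x + 1)·u_x = A x + A
  2*x·u_xx = 0
So the left-hand side equals
  A x + A
This must equal f(x, y) = - x - 1 identically.
Matching coefficients of the independent functions:
  [constant term, x]:  A = -1
Solving: A = -1.
Check against the point condition:
  u(1, 0) = -1  ⟹  A = -1  ✓
Hence u(x, y) = - x.

Answer: u(x, y) = - x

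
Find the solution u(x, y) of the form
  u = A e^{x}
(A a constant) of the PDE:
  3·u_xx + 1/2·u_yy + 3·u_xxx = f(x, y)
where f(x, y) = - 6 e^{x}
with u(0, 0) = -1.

Answer: u(x, y) = - e^{x}

Derivation:
Substitute the ansatz u = A e^{x} into the left-hand side.
Derivatives of the ansatz:
  u_xx = A e^{x}
  u_yy = 0
  u_xxx = A e^{x}
Term by term:
  3·u_xx = 3 A e^{x}
  1/2·u_yy = 0
  3·u_xxx = 3 A e^{x}
So the left-hand side equals
  6 A e^{x}
This must equal f(x, y) = - 6 e^{x} identically.
Matching coefficients of the independent functions:
  [e^{x}]:  6 A = -6
Solving: A = -1.
Check against the point condition:
  u(0, 0) = -1  ⟹  A = -1  ✓
Hence u(x, y) = - e^{x}.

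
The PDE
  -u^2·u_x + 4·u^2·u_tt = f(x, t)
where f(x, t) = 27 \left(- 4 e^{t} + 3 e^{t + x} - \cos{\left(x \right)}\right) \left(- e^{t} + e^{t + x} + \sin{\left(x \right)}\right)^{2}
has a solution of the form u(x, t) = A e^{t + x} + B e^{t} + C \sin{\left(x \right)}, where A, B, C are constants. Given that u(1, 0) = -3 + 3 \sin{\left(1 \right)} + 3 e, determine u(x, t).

Substitute the ansatz u = A e^{t + x} + B e^{t} + C \sin{\left(x \right)} into the left-hand side.
Derivatives of the ansatz:
  u_x = A e^{t} e^{x} + C \cos{\left(x \right)}
  u_tt = A e^{t} e^{x} + B e^{t}
Term by term:
  -u^2·u_x = - A^{3} e^{3 t} e^{3 x} - 2 A^{2} B e^{3 t} e^{2 x} - 2 A^{2} C e^{2 t} e^{2 x} \sin{\left(x \right)} - A^{2} C e^{2 t} e^{2 x} \cos{\left(x \right)} - A B^{2} e^{3 t} e^{x} - 2 A B C e^{2 t} e^{x} \sin{\left(x \right)} - 2 A B C e^{2 t} e^{x} \cos{\left(x \right)} - A C^{2} e^{t} e^{x} \sin^{2}{\left(x \right)} - 2 A C^{2} e^{t} e^{x} \sin{\left(x \right)} \cos{\left(x \right)} - B^{2} C e^{2 t} \cos{\left(x \right)} - 2 B C^{2} e^{t} \sin{\left(x \right)} \cos{\left(x \right)} - C^{3} \sin^{2}{\left(x \right)} \cos{\left(x \right)}
  4·u^2·u_tt = 4 A^{3} e^{3 t} e^{3 x} + 12 A^{2} B e^{3 t} e^{2 x} + 8 A^{2} C e^{2 t} e^{2 x} \sin{\left(x \right)} + 12 A B^{2} e^{3 t} e^{x} + 16 A B C e^{2 t} e^{x} \sin{\left(x \right)} + 4 A C^{2} e^{t} e^{x} \sin^{2}{\left(x \right)} + 4 B^{3} e^{3 t} + 8 B^{2} C e^{2 t} \sin{\left(x \right)} + 4 B C^{2} e^{t} \sin^{2}{\left(x \right)}
So the left-hand side equals
  3 A^{3} e^{3 t} e^{3 x} + 10 A^{2} B e^{3 t} e^{2 x} + 6 A^{2} C e^{2 t} e^{2 x} \sin{\left(x \right)} - A^{2} C e^{2 t} e^{2 x} \cos{\left(x \right)} + 11 A B^{2} e^{3 t} e^{x} + 14 A B C e^{2 t} e^{x} \sin{\left(x \right)} - 2 A B C e^{2 t} e^{x} \cos{\left(x \right)} + 3 A C^{2} e^{t} e^{x} \sin^{2}{\left(x \right)} - 2 A C^{2} e^{t} e^{x} \sin{\left(x \right)} \cos{\left(x \right)} + 4 B^{3} e^{3 t} + 8 B^{2} C e^{2 t} \sin{\left(x \right)} - B^{2} C e^{2 t} \cos{\left(x \right)} + 4 B C^{2} e^{t} \sin^{2}{\left(x \right)} - 2 B C^{2} e^{t} \sin{\left(x \right)} \cos{\left(x \right)} - C^{3} \sin^{2}{\left(x \right)} \cos{\left(x \right)}
This must equal f(x, t) identically; expanded, f = 81 e^{3 t} e^{3 x} - 270 e^{3 t} e^{2 x} + 297 e^{3 t} e^{x} - 108 e^{3 t} + 162 e^{2 t} e^{2 x} \sin{\left(x \right)} - 27 e^{2 t} e^{2 x} \cos{\left(x \right)} - 378 e^{2 t} e^{x} \sin{\left(x \right)} + 54 e^{2 t} e^{x} \cos{\left(x \right)} + 216 e^{2 t} \sin{\left(x \right)} - 27 e^{2 t} \cos{\left(x \right)} + 81 e^{t} e^{x} \sin^{2}{\left(x \right)} - 54 e^{t} e^{x} \sin{\left(x \right)} \cos{\left(x \right)} - 108 e^{t} \sin^{2}{\left(x \right)} + 54 e^{t} \sin{\left(x \right)} \cos{\left(x \right)} - 27 \sin^{2}{\left(x \right)} \cos{\left(x \right)}.
Matching coefficients of the independent functions:
(each divided by its leading coefficient; functions giving the same equation are listed together)
  [e^{t} \sin^{2}{\left(x \right)}, e^{t} \sin{\left(x \right)} \cos{\left(x \right)}]:  B C^{2} + 27 = 0
  [e^{2 t} \sin{\left(x \right)}, e^{2 t} \cos{\left(x \right)}]:  B^{2} C - 27 = 0
  [e^{3 t} e^{x}]:  A B^{2} - 27 = 0
  [e^{3 t} e^{2 x}]:  A^{2} B + 27 = 0
  [e^{3 t} e^{3 x}]:  A^{3} - 27 = 0
  [\sin^{2}{\left(x \right)} \cos{\left(x \right)}]:  C^{3} - 27 = 0
  [e^{t} e^{x} \sin^{2}{\left(x \right)}, e^{t} e^{x} \sin{\left(x \right)} \cos{\left(x \right)}]:  A C^{2} - 27 = 0
  [e^{2 t} e^{x} \sin{\left(x \right)}, e^{2 t} e^{x} \cos{\left(x \right)}]:  A B C + 27 = 0
  [e^{2 t} e^{2 x} \sin{\left(x \right)}, e^{2 t} e^{2 x} \cos{\left(x \right)}]:  A^{2} C - 27 = 0
  [e^{3 t}]:  B^{3} + 27 = 0
Solving: A = 3, B = -3, C = 3.
Check against the point condition:
  u(1, 0) = -3 + 3 \sin{\left(1 \right)} + 3 e  ⟹  e A + B + C \sin{\left(1 \right)} = -3 + 3 \sin{\left(1 \right)} + 3 e  ✓
Hence u(x, t) = - 3 e^{t} + 3 e^{t + x} + 3 \sin{\left(x \right)}.

Answer: u(x, t) = - 3 e^{t} + 3 e^{t + x} + 3 \sin{\left(x \right)}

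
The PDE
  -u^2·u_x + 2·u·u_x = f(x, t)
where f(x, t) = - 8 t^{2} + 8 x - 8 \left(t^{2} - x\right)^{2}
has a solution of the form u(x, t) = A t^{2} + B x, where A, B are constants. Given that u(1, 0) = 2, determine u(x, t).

Substitute the ansatz u = A t^{2} + B x into the left-hand side.
Derivatives of the ansatz:
  u_x = B
Term by term:
  -u^2·u_x = - A^{2} B t^{4} - 2 A B^{2} t^{2} x - B^{3} x^{2}
  2·u·u_x = 2 A B t^{2} + 2 B^{2} x
So the left-hand side equals
  - A^{2} B t^{4} - 2 A B^{2} t^{2} x + 2 A B t^{2} - B^{3} x^{2} + 2 B^{2} x
This must equal f(x, t) identically; expanded, f = - 8 t^{4} + 16 t^{2} x - 8 t^{2} - 8 x^{2} + 8 x.
Matching coefficients of the independent functions:
  [t^{2}]:  2 A B = -8
  [t^{4}]:  - A^{2} B = -8
  [x]:  2 B^{2} = 8
  [x^{2}]:  - B^{3} = -8
  [t^{2} x]:  - 2 A B^{2} = 16
Solving: A = -2, B = 2.
Check against the point condition:
  u(1, 0) = 2  ⟹  B = 2  ✓
Hence u(x, t) = - 2 t^{2} + 2 x.

Answer: u(x, t) = - 2 t^{2} + 2 x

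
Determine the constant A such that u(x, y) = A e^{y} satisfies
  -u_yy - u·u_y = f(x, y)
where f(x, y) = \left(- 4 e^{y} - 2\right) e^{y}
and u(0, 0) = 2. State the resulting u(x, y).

Substitute the ansatz u = A e^{y} into the left-hand side.
Derivatives of the ansatz:
  u_yy = A e^{y}
  u_y = A e^{y}
Term by term:
  -u_yy = - A e^{y}
  -u·u_y = - A^{2} e^{2 y}
So the left-hand side equals
  - A^{2} e^{2 y} - A e^{y}
This must equal f(x, y) = \left(- 4 e^{y} - 2\right) e^{y} identically.
Matching coefficients of the independent functions:
  [e^{y}]:  - A = -2
  [e^{2 y}]:  - A^{2} = -4
Solving: A = 2.
Check against the point condition:
  u(0, 0) = 2  ⟹  A = 2  ✓
Hence u(x, y) = 2 e^{y}.

Answer: u(x, y) = 2 e^{y}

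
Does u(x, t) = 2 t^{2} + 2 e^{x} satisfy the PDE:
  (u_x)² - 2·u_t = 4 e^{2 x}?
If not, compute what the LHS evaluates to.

Evaluate each term of the left-hand side for u = 2 t^{2} + 2 e^{x}.
Derivatives:
  u_x = 2 e^{x}
  u_t = 4 t
Terms:
  (u_x)² = 4 e^{2 x}
  -2·u_t = - 8 t
Sum: LHS = - 8 t + 4 e^{2 x}
Given right-hand side: 4 e^{2 x}. Difference LHS − RHS = - 8 t ≠ 0, so u is not a solution.

Answer: No, the LHS evaluates to - 8 t + 4 e^{2 x}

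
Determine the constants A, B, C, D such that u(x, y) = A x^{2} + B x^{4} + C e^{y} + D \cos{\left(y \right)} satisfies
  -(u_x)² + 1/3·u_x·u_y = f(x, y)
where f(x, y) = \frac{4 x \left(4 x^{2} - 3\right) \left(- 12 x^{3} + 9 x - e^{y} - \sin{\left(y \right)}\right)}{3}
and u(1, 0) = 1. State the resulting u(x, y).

Substitute the ansatz u = A x^{2} + B x^{4} + C e^{y} + D \cos{\left(y \right)} into the left-hand side.
Derivatives of the ansatz:
  u_x = 2 A x + 4 B x^{3}
  u_y = C e^{y} - D \sin{\left(y \right)}
Term by term:
  -(u_x)² = - 4 A^{2} x^{2} - 16 A B x^{4} - 16 B^{2} x^{6}
  1/3·u_x·u_y = \frac{2 A C x e^{y}}{3} - \frac{2 A D x \sin{\left(y \right)}}{3} + \frac{4 B C x^{3} e^{y}}{3} - \frac{4 B D x^{3} \sin{\left(y \right)}}{3}
So the left-hand side equals
  - 4 A^{2} x^{2} - 16 A B x^{4} + \frac{2 A C x e^{y}}{3} - \frac{2 A D x \sin{\left(y \right)}}{3} - 16 B^{2} x^{6} + \frac{4 B C x^{3} e^{y}}{3} - \frac{4 B D x^{3} \sin{\left(y \right)}}{3}
This must equal f(x, y) identically; expanded, f = - 64 x^{6} + 96 x^{4} - \frac{16 x^{3} e^{y}}{3} - \frac{16 x^{3} \sin{\left(y \right)}}{3} - 36 x^{2} + 4 x e^{y} + 4 x \sin{\left(y \right)}.
Matching coefficients of the independent functions:
  [x^{2}]:  - 4 A^{2} = -36
  [x^{4}]:  - 16 A B = 96
  [x^{6}]:  - 16 B^{2} = -64
  [x e^{y}]:  \frac{2 A C}{3} = 4
  [x \sin{\left(y \right)}]:  - \frac{2 A D}{3} = 4
  [x^{3} e^{y}]:  \frac{4 B C}{3} = - \frac{16}{3}
  [x^{3} \sin{\left(y \right)}]:  - \frac{4 B D}{3} = - \frac{16}{3}
These equations allow (A, B, C, D) = (-3, 2, -2, 2) or (3, -2, 2, -2).
Impose the point condition(s):
  u(1, 0) = 1  ⟹  A + B + C + D = 1
Only A = 3, B = -2, C = 2, D = -2 satisfies everything.
Hence u(x, y) = - 2 x^{4} + 3 x^{2} + 2 e^{y} - 2 \cos{\left(y \right)}.

Answer: u(x, y) = - 2 x^{4} + 3 x^{2} + 2 e^{y} - 2 \cos{\left(y \right)}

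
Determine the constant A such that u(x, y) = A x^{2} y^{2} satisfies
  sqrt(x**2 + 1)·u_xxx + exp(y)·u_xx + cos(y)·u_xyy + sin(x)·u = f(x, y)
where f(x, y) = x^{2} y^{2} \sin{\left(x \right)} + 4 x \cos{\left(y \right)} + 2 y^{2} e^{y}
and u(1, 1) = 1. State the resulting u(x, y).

Answer: u(x, y) = x^{2} y^{2}

Derivation:
Substitute the ansatz u = A x^{2} y^{2} into the left-hand side.
Derivatives of the ansatz:
  u_xxx = 0
  u_xx = 2 A y^{2}
  u_xyy = 4 A x
Term by term:
  sqrt(x**2 + 1)·u_xxx = 0
  exp(y)·u_xx = 2 A y^{2} e^{y}
  cos(y)·u_xyy = 4 A x \cos{\left(y \right)}
  sin(x)·u = A x^{2} y^{2} \sin{\left(x \right)}
So the left-hand side equals
  A x^{2} y^{2} \sin{\left(x \right)} + 4 A x \cos{\left(y \right)} + 2 A y^{2} e^{y}
This must equal f(x, y) = x^{2} y^{2} \sin{\left(x \right)} + 4 x \cos{\left(y \right)} + 2 y^{2} e^{y} identically.
Matching coefficients of the independent functions:
  [x \cos{\left(y \right)}]:  4 A = 4
  [y^{2} e^{y}]:  2 A = 2
  [x^{2} y^{2} \sin{\left(x \right)}]:  A = 1
Solving: A = 1.
Check against the point condition:
  u(1, 1) = 1  ⟹  A = 1  ✓
Hence u(x, y) = x^{2} y^{2}.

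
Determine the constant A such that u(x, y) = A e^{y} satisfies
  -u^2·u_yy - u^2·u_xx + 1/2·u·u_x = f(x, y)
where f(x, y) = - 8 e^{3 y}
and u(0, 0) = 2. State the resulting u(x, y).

Substitute the ansatz u = A e^{y} into the left-hand side.
Derivatives of the ansatz:
  u_yy = A e^{y}
  u_xx = 0
  u_x = 0
Term by term:
  -u^2·u_yy = - A^{3} e^{3 y}
  -u^2·u_xx = 0
  1/2·u·u_x = 0
So the left-hand side equals
  - A^{3} e^{3 y}
This must equal f(x, y) = - 8 e^{3 y} identically.
Matching coefficients of the independent functions:
  [e^{3 y}]:  - A^{3} = -8
Solving: A = 2.
Check against the point condition:
  u(0, 0) = 2  ⟹  A = 2  ✓
Hence u(x, y) = 2 e^{y}.

Answer: u(x, y) = 2 e^{y}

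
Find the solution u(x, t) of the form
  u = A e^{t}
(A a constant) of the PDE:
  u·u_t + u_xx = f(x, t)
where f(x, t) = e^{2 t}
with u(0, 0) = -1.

Substitute the ansatz u = A e^{t} into the left-hand side.
Derivatives of the ansatz:
  u_t = A e^{t}
  u_xx = 0
Term by term:
  u·u_t = A^{2} e^{2 t}
  u_xx = 0
So the left-hand side equals
  A^{2} e^{2 t}
This must equal f(x, t) = e^{2 t} identically.
Matching coefficients of the independent functions:
  [e^{2 t}]:  A^{2} = 1
These equations allow (A) = (-1) or (1).
Impose the point condition(s):
  u(0, 0) = -1  ⟹  A = -1
Only A = -1 satisfies everything.
Hence u(x, t) = - e^{t}.

Answer: u(x, t) = - e^{t}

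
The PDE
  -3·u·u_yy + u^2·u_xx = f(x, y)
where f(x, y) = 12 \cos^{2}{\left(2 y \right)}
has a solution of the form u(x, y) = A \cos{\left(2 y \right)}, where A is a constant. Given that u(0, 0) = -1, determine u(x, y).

Answer: u(x, y) = - \cos{\left(2 y \right)}

Derivation:
Substitute the ansatz u = A \cos{\left(2 y \right)} into the left-hand side.
Derivatives of the ansatz:
  u_yy = - 4 A \cos{\left(2 y \right)}
  u_xx = 0
Term by term:
  -3·u·u_yy = 12 A^{2} \cos^{2}{\left(2 y \right)}
  u^2·u_xx = 0
So the left-hand side equals
  12 A^{2} \cos^{2}{\left(2 y \right)}
This must equal f(x, y) = 12 \cos^{2}{\left(2 y \right)} identically.
Matching coefficients of the independent functions:
  [\cos^{2}{\left(2 y \right)}]:  12 A^{2} = 12
These equations allow (A) = (-1) or (1).
Impose the point condition(s):
  u(0, 0) = -1  ⟹  A = -1
Only A = -1 satisfies everything.
Hence u(x, y) = - \cos{\left(2 y \right)}.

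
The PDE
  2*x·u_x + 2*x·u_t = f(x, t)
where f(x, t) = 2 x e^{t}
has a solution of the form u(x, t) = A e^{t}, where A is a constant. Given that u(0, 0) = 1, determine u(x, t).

Answer: u(x, t) = e^{t}

Derivation:
Substitute the ansatz u = A e^{t} into the left-hand side.
Derivatives of the ansatz:
  u_x = 0
  u_t = A e^{t}
Term by term:
  2*x·u_x = 0
  2*x·u_t = 2 A x e^{t}
So the left-hand side equals
  2 A x e^{t}
This must equal f(x, t) = 2 x e^{t} identically.
Matching coefficients of the independent functions:
  [x e^{t}]:  2 A = 2
Solving: A = 1.
Check against the point condition:
  u(0, 0) = 1  ⟹  A = 1  ✓
Hence u(x, t) = e^{t}.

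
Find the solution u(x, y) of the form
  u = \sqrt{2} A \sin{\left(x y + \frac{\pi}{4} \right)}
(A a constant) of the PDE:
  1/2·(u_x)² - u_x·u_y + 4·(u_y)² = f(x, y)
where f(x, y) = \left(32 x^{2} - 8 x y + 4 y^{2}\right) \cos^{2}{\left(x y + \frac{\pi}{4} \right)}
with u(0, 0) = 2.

Substitute the ansatz u = \sqrt{2} A \sin{\left(x y + \frac{\pi}{4} \right)} into the left-hand side.
Derivatives of the ansatz:
  u_x = \sqrt{2} A y \cos{\left(x y + \frac{\pi}{4} \right)}
  u_y = \sqrt{2} A x \cos{\left(x y + \frac{\pi}{4} \right)}
Term by term:
  1/2·(u_x)² = A^{2} y^{2} \cos^{2}{\left(x y + \frac{\pi}{4} \right)}
  -u_x·u_y = - 2 A^{2} x y \cos^{2}{\left(x y + \frac{\pi}{4} \right)}
  4·(u_y)² = 8 A^{2} x^{2} \cos^{2}{\left(x y + \frac{\pi}{4} \right)}
So the left-hand side equals
  8 A^{2} x^{2} \cos^{2}{\left(x y + \frac{\pi}{4} \right)} - 2 A^{2} x y \cos^{2}{\left(x y + \frac{\pi}{4} \right)} + A^{2} y^{2} \cos^{2}{\left(x y + \frac{\pi}{4} \right)}
This must equal f(x, y) identically; expanded, f = 32 x^{2} \cos^{2}{\left(x y + \frac{\pi}{4} \right)} - 8 x y \cos^{2}{\left(x y + \frac{\pi}{4} \right)} + 4 y^{2} \cos^{2}{\left(x y + \frac{\pi}{4} \right)}.
Matching coefficients of the independent functions:
  [x^{2} \cos^{2}{\left(x y + \frac{\pi}{4} \right)}]:  8 A^{2} = 32
  [y^{2} \cos^{2}{\left(x y + \frac{\pi}{4} \right)}]:  A^{2} = 4
  [x y \cos^{2}{\left(x y + \frac{\pi}{4} \right)}]:  - 2 A^{2} = -8
These equations allow (A) = (-2) or (2).
Impose the point condition(s):
  u(0, 0) = 2  ⟹  A = 2
Only A = 2 satisfies everything.
Hence u(x, y) = 2 \sqrt{2} \sin{\left(x y + \frac{\pi}{4} \right)}.

Answer: u(x, y) = 2 \sqrt{2} \sin{\left(x y + \frac{\pi}{4} \right)}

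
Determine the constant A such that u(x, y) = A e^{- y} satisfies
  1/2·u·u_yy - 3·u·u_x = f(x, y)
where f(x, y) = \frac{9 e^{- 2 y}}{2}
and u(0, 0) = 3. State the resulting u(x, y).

Answer: u(x, y) = 3 e^{- y}

Derivation:
Substitute the ansatz u = A e^{- y} into the left-hand side.
Derivatives of the ansatz:
  u_yy = A e^{- y}
  u_x = 0
Term by term:
  1/2·u·u_yy = \frac{A^{2} e^{- 2 y}}{2}
  -3·u·u_x = 0
So the left-hand side equals
  \frac{A^{2} e^{- 2 y}}{2}
This must equal f(x, y) = \frac{9 e^{- 2 y}}{2} identically.
Matching coefficients of the independent functions:
  [e^{- 2 y}]:  \frac{A^{2}}{2} = \frac{9}{2}
These equations allow (A) = (-3) or (3).
Impose the point condition(s):
  u(0, 0) = 3  ⟹  A = 3
Only A = 3 satisfies everything.
Hence u(x, y) = 3 e^{- y}.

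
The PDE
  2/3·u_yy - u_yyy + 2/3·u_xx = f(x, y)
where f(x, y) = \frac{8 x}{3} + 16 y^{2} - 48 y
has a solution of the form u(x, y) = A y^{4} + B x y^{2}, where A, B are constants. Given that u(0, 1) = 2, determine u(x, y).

Answer: u(x, y) = 2 x y^{2} + 2 y^{4}

Derivation:
Substitute the ansatz u = A y^{4} + B x y^{2} into the left-hand side.
Derivatives of the ansatz:
  u_yy = 12 A y^{2} + 2 B x
  u_yyy = 24 A y
  u_xx = 0
Term by term:
  2/3·u_yy = 8 A y^{2} + \frac{4 B x}{3}
  -u_yyy = - 24 A y
  2/3·u_xx = 0
So the left-hand side equals
  8 A y^{2} - 24 A y + \frac{4 B x}{3}
This must equal f(x, y) = \frac{8 x}{3} + 16 y^{2} - 48 y identically.
Matching coefficients of the independent functions:
  [x]:  \frac{4 B}{3} = \frac{8}{3}
  [y]:  - 24 A = -48
  [y^{2}]:  8 A = 16
Solving: A = 2, B = 2.
Check against the point condition:
  u(0, 1) = 2  ⟹  A = 2  ✓
Hence u(x, y) = 2 x y^{2} + 2 y^{4}.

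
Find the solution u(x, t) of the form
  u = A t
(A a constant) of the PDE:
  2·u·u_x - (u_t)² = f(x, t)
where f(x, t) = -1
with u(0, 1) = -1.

Answer: u(x, t) = - t

Derivation:
Substitute the ansatz u = A t into the left-hand side.
Derivatives of the ansatz:
  u_x = 0
  u_t = A
Term by term:
  2·u·u_x = 0
  -(u_t)² = - A^{2}
So the left-hand side equals
  - A^{2}
This must equal f(x, t) = -1 identically.
Matching coefficients of the independent functions:
  [constant term]:  - A^{2} = -1
These equations allow (A) = (-1) or (1).
Impose the point condition(s):
  u(0, 1) = -1  ⟹  A = -1
Only A = -1 satisfies everything.
Hence u(x, t) = - t.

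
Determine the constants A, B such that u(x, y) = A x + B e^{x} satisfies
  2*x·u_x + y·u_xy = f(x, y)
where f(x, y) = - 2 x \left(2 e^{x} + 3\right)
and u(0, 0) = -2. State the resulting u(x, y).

Substitute the ansatz u = A x + B e^{x} into the left-hand side.
Derivatives of the ansatz:
  u_x = A + B e^{x}
  u_xy = 0
Term by term:
  2*x·u_x = 2 A x + 2 B x e^{x}
  y·u_xy = 0
So the left-hand side equals
  2 A x + 2 B x e^{x}
This must equal f(x, y) identically; expanded, f = - 4 x e^{x} - 6 x.
Matching coefficients of the independent functions:
  [x]:  2 A = -6
  [x e^{x}]:  2 B = -4
Solving: A = -3, B = -2.
Check against the point condition:
  u(0, 0) = -2  ⟹  B = -2  ✓
Hence u(x, y) = - 3 x - 2 e^{x}.

Answer: u(x, y) = - 3 x - 2 e^{x}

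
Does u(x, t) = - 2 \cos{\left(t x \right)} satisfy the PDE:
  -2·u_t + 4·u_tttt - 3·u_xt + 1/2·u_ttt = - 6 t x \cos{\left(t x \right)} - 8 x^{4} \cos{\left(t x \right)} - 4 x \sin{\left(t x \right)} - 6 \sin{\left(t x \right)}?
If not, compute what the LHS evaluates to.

Evaluate each term of the left-hand side for u = - 2 \cos{\left(t x \right)}.
Derivatives:
  u_t = 2 x \sin{\left(t x \right)}
  u_tttt = - 2 x^{4} \cos{\left(t x \right)}
  u_xt = 2 t x \cos{\left(t x \right)} + 2 \sin{\left(t x \right)}
  u_ttt = - 2 x^{3} \sin{\left(t x \right)}
Terms:
  -2·u_t = - 4 x \sin{\left(t x \right)}
  4·u_tttt = - 8 x^{4} \cos{\left(t x \right)}
  -3·u_xt = - 6 t x \cos{\left(t x \right)} - 6 \sin{\left(t x \right)}
  1/2·u_ttt = - x^{3} \sin{\left(t x \right)}
Sum: LHS = - 6 t x \cos{\left(t x \right)} - 8 x^{4} \cos{\left(t x \right)} - x^{3} \sin{\left(t x \right)} - 4 x \sin{\left(t x \right)} - 6 \sin{\left(t x \right)}
Given right-hand side: - 6 t x \cos{\left(t x \right)} - 8 x^{4} \cos{\left(t x \right)} - 4 x \sin{\left(t x \right)} - 6 \sin{\left(t x \right)}. Difference LHS − RHS = - x^{3} \sin{\left(t x \right)} ≠ 0, so u is not a solution.

Answer: No, the LHS evaluates to - 6 t x \cos{\left(t x \right)} - 8 x^{4} \cos{\left(t x \right)} - x^{3} \sin{\left(t x \right)} - 4 x \sin{\left(t x \right)} - 6 \sin{\left(t x \right)}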